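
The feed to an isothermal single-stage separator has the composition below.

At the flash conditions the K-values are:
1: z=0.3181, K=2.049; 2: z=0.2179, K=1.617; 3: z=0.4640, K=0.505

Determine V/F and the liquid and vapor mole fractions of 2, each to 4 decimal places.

Newton iteration, V/F⁰ = 0.5:
  V/F = 0.5000: g = 0.01641, g' = -0.3998 → V/F = 0.5410
Converged at V/F = 0.5410.
Compositions from xᵢ = zᵢ/(1+V/F(Kᵢ−1)), yᵢ = Kᵢxᵢ:
  1: x = 0.2029, y = 0.4158
  2: x = 0.1634, y = 0.2642
  3: x = 0.6337, y = 0.3200

V/F = 0.5410, x_2 = 0.1634, y_2 = 0.2642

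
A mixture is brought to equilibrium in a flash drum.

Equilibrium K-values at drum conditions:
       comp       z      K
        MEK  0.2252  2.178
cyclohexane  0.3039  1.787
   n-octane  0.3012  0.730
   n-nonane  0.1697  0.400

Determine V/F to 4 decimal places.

V/F = 0.7603

Rachford–Rice: g(V/F) = Σ zᵢ(Kᵢ−1)/(1+V/F(Kᵢ−1)) = 0.
Feasibility: ΣzᵢKᵢ = 1.3213, Σzᵢ/Kᵢ = 1.1103 — both > 1, two phases present.
Newton iteration, V/F⁰ = 0.3:
  V/F = 0.3000: g = 0.17684, g' = -0.4107 → V/F = 0.7306
  V/F = 0.7306: g = 0.01182, g' = -0.3939 → V/F = 0.7606
  V/F = 0.7606: g = -0.00012, g' = -0.4021 → V/F = 0.7603
Converged at V/F = 0.7603.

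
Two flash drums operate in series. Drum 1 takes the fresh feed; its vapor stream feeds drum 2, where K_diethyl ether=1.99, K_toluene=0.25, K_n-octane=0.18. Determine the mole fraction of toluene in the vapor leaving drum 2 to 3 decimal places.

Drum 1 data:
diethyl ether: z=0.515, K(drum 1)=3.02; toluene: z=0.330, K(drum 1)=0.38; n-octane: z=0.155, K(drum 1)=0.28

Drum 1:
Let ψ₁ = V/F and solve Σ zᵢ(Kᵢ−1)/(1+ψ₁(Kᵢ−1)) = 0.
g(0) = ΣzᵢKᵢ − 1 = 0.724 and g(1) = 1 − Σzᵢ/Kᵢ = -0.593, so a root lies in (0, 1).
Newton iteration, ψ₁⁰ = 0.51:
  ψ₁ = 0.510: g = 0.0368, g' = -0.982 → ψ₁ = 0.548
Converged at ψ₁ = 0.548.
Drum-1 compositions:
  diethyl ether: x = 0.245, y = 0.739
  toluene: x = 0.500, y = 0.190
  n-octane: x = 0.256, y = 0.072
Drum-2 feed = drum-1 vapor: z₂ = (0.7385, 0.1898, 0.0716).
Drum 2:
Let ψ₂ = V/F and solve Σ zᵢ(Kᵢ−1)/(1+ψ₂(Kᵢ−1)) = 0.
Feasibility: ΣzᵢKᵢ = 1.530, Σzᵢ/Kᵢ = 1.529 — both > 1, two phases present.
Newton iteration, ψ₂⁰ = 0.51:
  ψ₂ = 0.510: g = 0.1543, g' = -0.742 → ψ₂ = 0.718
  ψ₂ = 0.718: g = -0.0239, g' = -1.033 → ψ₂ = 0.695
  ψ₂ = 0.695: g = -0.0006, g' = -0.980 → ψ₂ = 0.694
Converged at ψ₂ = 0.694.
  diethyl ether: x = 0.438, y = 0.871
  toluene: x = 0.396, y = 0.099
  n-octane: x = 0.166, y = 0.030

y_toluene (drum 2) = 0.099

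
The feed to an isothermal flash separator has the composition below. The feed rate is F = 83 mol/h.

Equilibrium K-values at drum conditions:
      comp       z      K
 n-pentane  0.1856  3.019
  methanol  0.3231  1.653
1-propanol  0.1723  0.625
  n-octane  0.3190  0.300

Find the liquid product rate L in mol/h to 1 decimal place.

Material balance + equilibrium reduce to Σ zᵢ(Kᵢ−1)/(1+V/F(Kᵢ−1)) = 0.
Check two-phase: ΣzᵢKᵢ = 1.2978 > 1 and Σzᵢ/Kᵢ = 1.5960 > 1, so g(0) = 0.2978 > 0 and g(1) = -0.5960 < 0.
Iterate (Newton) starting at V/F = 0.5:
  V/F = 0.5000: g = -0.07753, g' = -0.6723 → V/F = 0.3847
  V/F = 0.3847: g = -0.00155, g' = -0.6535 → V/F = 0.3823
Converged at V/F = 0.3823.
Then V = V/F·F = 0.3823·83 = 31.7 mol/h and L = F − V = 51.3 mol/h.

L = 51.3 mol/h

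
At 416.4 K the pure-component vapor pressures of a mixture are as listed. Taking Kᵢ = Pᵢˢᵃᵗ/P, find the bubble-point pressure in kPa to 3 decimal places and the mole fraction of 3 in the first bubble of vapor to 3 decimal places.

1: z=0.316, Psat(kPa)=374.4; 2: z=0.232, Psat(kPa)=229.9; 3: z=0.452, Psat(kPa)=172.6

Pbub = 249.662 kPa, y_3 = 0.312

At the bubble point ψ → 0, so ΣzᵢKᵢ = 1 with Kᵢ = Pᵢˢᵃᵗ/P ⇒ P = ΣzᵢPᵢˢᵃᵗ.
P = 0.316·374.4 + 0.232·229.9 + 0.452·172.6 = 249.662 kPa
yᵢ = zᵢPᵢˢᵃᵗ/P ⇒ y_3 = 0.452·172.6/249.662 = 0.312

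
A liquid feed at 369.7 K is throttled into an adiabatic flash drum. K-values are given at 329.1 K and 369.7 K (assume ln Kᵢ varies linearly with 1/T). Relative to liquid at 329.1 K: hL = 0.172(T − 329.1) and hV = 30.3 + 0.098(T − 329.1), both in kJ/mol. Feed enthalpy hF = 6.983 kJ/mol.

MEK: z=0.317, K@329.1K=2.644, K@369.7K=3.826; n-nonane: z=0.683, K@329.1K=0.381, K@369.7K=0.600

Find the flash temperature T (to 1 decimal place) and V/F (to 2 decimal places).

T = 337.6 K, V/F = 0.19

Adiabatic flash: solve Rachford–Rice at each trial T, then check hF = ψ·hV(T) + (1−ψ)·hL(T).
  T = 329.1 K: K = (2.644, 0.381), RR gives ψ = 0.097, H_out = 2.929 kJ/mol
  T = 369.7 K: K = (3.826, 0.600), RR gives ψ = 0.551, H_out = 22.018 kJ/mol
  T = 349.4 K: K = (3.215, 0.484), RR gives ψ = 0.307, H_out = 12.319 kJ/mol
  T = 339.2 K: K = (2.923, 0.431), RR gives ψ = 0.202, H_out = 7.701 kJ/mol
  T = 334.1 K: K = (2.781, 0.405), RR gives ψ = 0.149, H_out = 5.334 kJ/mol
  T = 336.6 K: K = (2.850, 0.418), RR gives ψ = 0.175, H_out = 6.503 kJ/mol
  T = 337.9 K: K = (2.886, 0.424), RR gives ψ = 0.189, H_out = 7.104 kJ/mol
Linear interpolation between T = 336.6 (H_out = 6.503) and T = 337.9 (H_out = 7.104) on hF = 6.983 gives T ≈ 337.6 K, at which ψ = 0.19.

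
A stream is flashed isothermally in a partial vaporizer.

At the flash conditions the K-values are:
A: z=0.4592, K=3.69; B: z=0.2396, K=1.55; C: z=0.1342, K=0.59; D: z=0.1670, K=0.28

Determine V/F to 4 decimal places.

V/F = 0.9186

Material balance + equilibrium reduce to Σ zᵢ(Kᵢ−1)/(1+V/F(Kᵢ−1)) = 0.
Feasibility: ΣzᵢKᵢ = 2.1918, Σzᵢ/Kᵢ = 1.1029 — both > 1, two phases present.
Newton iteration, V/F⁰ = 0.5:
  V/F = 0.5000: g = 0.37303, g' = -0.8959 → V/F = 0.9164
  V/F = 0.9164: g = 0.00254, g' = -1.1147 → V/F = 0.9187
Converged at V/F = 0.9186.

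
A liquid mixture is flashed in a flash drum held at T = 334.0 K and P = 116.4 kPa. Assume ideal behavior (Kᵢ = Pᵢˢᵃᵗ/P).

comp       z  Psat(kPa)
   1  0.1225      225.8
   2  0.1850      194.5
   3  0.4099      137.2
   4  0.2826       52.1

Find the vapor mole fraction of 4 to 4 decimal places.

y_4 = 0.1864

Raoult's law: Kᵢ = Pᵢˢᵃᵗ/P = Pᵢˢᵃᵗ/116.4.
  K_1 = 225.8/116.4 = 1.939863, K_2 = 194.5/116.4 = 1.670962, K_3 = 137.2/116.4 = 1.178694, K_4 = 52.1/116.4 = 0.447595
Iterate (Newton) starting at V/F = 0.52:
  V/F = 0.5200: g = 0.01735, g' = -0.2753 → V/F = 0.5830
  V/F = 0.5830: g = -0.00034, g' = -0.2866 → V/F = 0.5819
Converged at V/F = 0.5819.
Compositions from xᵢ = zᵢ/(1+V/F(Kᵢ−1)), yᵢ = Kᵢxᵢ:
  1: x = 0.0792, y = 0.1536
  2: x = 0.1331, y = 0.2223
  3: x = 0.3713, y = 0.4376
  4: x = 0.4165, y = 0.1864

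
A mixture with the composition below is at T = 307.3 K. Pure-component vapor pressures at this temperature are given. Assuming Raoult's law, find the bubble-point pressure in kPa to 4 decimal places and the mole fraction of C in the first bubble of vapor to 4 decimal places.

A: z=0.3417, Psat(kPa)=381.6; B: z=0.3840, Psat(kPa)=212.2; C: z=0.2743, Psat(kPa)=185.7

Pbub = 262.8150 kPa, y_C = 0.1938

At the bubble point ψ → 0, so ΣzᵢKᵢ = 1 with Kᵢ = Pᵢˢᵃᵗ/P ⇒ P = ΣzᵢPᵢˢᵃᵗ.
P = 0.3417·381.6 + 0.3840·212.2 + 0.2743·185.7 = 262.8150 kPa
yᵢ = zᵢPᵢˢᵃᵗ/P ⇒ y_C = 0.2743·185.7/262.8150 = 0.1938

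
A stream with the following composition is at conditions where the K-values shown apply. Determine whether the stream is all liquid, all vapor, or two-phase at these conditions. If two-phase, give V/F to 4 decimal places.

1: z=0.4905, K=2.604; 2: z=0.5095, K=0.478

ΣzᵢKᵢ = 1.5208; Σzᵢ/Kᵢ = 1.2543.
Both exceed 1, so a two-phase solution exists.
Rachford–Rice: g(ψ) = Σ zᵢ(Kᵢ−1)/(1+ψ(Kᵢ−1)) = 0.
Binary case is linear: z₁(K₁−1)(1+ψ(K₂−1)) + z₂(K₂−1)(1+ψ(K₁−1)) = 0
⇒ ψ = [z₁(K₁−1)+z₂(K₂−1)] / [−(K₁−1)(K₂−1)] = 0.52080/0.83729 = 0.6220

two-phase, V/F = 0.6220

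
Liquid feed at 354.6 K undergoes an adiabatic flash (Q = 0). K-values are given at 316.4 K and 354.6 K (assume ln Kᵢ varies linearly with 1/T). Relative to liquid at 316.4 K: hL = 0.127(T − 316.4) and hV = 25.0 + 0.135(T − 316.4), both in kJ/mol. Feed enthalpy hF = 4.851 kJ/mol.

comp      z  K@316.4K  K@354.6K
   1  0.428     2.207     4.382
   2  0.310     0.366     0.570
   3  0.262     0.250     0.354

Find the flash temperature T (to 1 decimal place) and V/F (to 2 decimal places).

Adiabatic flash: solve Rachford–Rice at each trial T, then check hF = ψ·hV(T) + (1−ψ)·hL(T).
  T = 316.4 K: K = (2.207, 0.366, 0.250), RR gives ψ = 0.148, H_out = 3.712 kJ/mol
  T = 354.6 K: K = (4.382, 0.570, 0.354), RR gives ψ = 0.624, H_out = 20.632 kJ/mol
  T = 335.5 K: K = (3.171, 0.463, 0.300), RR gives ψ = 0.432, H_out = 13.288 kJ/mol
  T = 325.9 K: K = (2.657, 0.413, 0.275), RR gives ψ = 0.311, H_out = 9.001 kJ/mol
  T = 321.1 K: K = (2.423, 0.389, 0.262), RR gives ψ = 0.236, H_out = 6.514 kJ/mol
  T = 318.8 K: K = (2.315, 0.378, 0.256), RR gives ψ = 0.196, H_out = 5.198 kJ/mol
Linear interpolation between T = 316.4 (H_out = 3.712) and T = 318.8 (H_out = 5.198) on hF = 4.851 gives T ≈ 318.2 K, at which ψ = 0.18.

T = 318.2 K, V/F = 0.18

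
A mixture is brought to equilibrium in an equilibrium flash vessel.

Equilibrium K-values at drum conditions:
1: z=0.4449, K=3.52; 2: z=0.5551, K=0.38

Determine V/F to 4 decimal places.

V/F = 0.4973

Material balance + equilibrium reduce to Σ zᵢ(Kᵢ−1)/(1+V/F(Kᵢ−1)) = 0.
Feasibility: ΣzᵢKᵢ = 1.7770, Σzᵢ/Kᵢ = 1.5872 — both > 1, two phases present.
Binary case is linear: z₁(K₁−1)(1+V/F(K₂−1)) + z₂(K₂−1)(1+V/F(K₁−1)) = 0
⇒ V/F = [z₁(K₁−1)+z₂(K₂−1)] / [−(K₁−1)(K₂−1)] = 0.77699/1.56240 = 0.4973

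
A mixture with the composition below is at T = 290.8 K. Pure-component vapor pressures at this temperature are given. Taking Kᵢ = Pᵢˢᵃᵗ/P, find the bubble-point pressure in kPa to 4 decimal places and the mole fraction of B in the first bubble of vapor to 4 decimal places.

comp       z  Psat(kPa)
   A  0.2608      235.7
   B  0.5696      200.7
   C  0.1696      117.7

At the bubble point ψ → 0, so ΣzᵢKᵢ = 1 with Kᵢ = Pᵢˢᵃᵗ/P ⇒ P = ΣzᵢPᵢˢᵃᵗ.
P = 0.2608·235.7 + 0.5696·200.7 + 0.1696·117.7 = 195.7512 kPa
yᵢ = zᵢPᵢˢᵃᵗ/P ⇒ y_B = 0.5696·200.7/195.7512 = 0.5840

Pbub = 195.7512 kPa, y_B = 0.5840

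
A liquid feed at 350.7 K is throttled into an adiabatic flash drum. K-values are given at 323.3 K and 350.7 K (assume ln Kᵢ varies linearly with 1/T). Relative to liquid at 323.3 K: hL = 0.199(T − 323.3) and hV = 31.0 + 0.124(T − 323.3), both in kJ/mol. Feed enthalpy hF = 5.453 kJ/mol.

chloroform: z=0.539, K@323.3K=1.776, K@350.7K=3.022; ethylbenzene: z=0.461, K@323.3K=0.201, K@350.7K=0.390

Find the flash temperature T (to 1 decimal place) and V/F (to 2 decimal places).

Adiabatic flash: solve Rachford–Rice at each trial T, then check hF = ψ·hV(T) + (1−ψ)·hL(T).
  T = 323.3 K: K = (1.776, 0.201), RR gives ψ = 0.081, H_out = 2.496 kJ/mol
  T = 350.7 K: K = (3.022, 0.390), RR gives ψ = 0.656, H_out = 24.429 kJ/mol
  T = 337.0 K: K = (2.342, 0.284), RR gives ψ = 0.409, H_out = 14.985 kJ/mol
  T = 330.1 K: K = (2.043, 0.239), RR gives ψ = 0.267, H_out = 9.486 kJ/mol
  T = 326.7 K: K = (1.906, 0.220), RR gives ψ = 0.182, H_out = 6.271 kJ/mol
  T = 325.0 K: K = (1.840, 0.210), RR gives ψ = 0.134, H_out = 4.469 kJ/mol
Linear interpolation between T = 325.0 (H_out = 4.469) and T = 326.7 (H_out = 6.271) on hF = 5.453 gives T ≈ 325.9 K, at which ψ = 0.16.

T = 325.9 K, V/F = 0.16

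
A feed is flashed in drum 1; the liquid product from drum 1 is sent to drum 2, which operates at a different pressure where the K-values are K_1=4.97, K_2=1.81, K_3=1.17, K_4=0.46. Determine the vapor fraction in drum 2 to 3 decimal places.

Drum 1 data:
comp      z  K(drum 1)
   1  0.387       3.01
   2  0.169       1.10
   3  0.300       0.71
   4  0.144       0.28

V/F (drum 2) = 0.785

Drum 1:
Rachford–Rice: g(ψ₁) = Σ zᵢ(Kᵢ−1)/(1+ψ₁(Kᵢ−1)) = 0.
Check two-phase: ΣzᵢKᵢ = 1.604 > 1 and Σzᵢ/Kᵢ = 1.219 > 1, so g(0) = 0.604 > 0 and g(1) = -0.219 < 0.
Newton–Raphson from ψ₁ = 0.5:
  ψ₁ = 0.500: g = 0.1403, g' = -0.607 → ψ₁ = 0.731
  ψ₁ = 0.731: g = 0.0014, g' = -0.631 → ψ₁ = 0.733
Converged at ψ₁ = 0.733.
Drum-1 compositions:
  1: x = 0.156, y = 0.471
  2: x = 0.157, y = 0.173
  3: x = 0.381, y = 0.271
  4: x = 0.305, y = 0.085
Drum-2 feed = drum-1 liquid: z₂ = (0.1564, 0.1575, 0.3810, 0.3051).
Drum 2:
Material balance + equilibrium reduce to Σ zᵢ(Kᵢ−1)/(1+ψ₂(Kᵢ−1)) = 0.
Feasibility: ΣzᵢKᵢ = 1.649, Σzᵢ/Kᵢ = 1.107 — both > 1, two phases present.
Newton iteration, ψ₂⁰ = 0.5:
  ψ₂ = 0.500: g = 0.1328, g' = -0.505 → ψ₂ = 0.763
  ψ₂ = 0.763: g = 0.0102, g' = -0.457 → ψ₂ = 0.785
Converged at ψ₂ = 0.785.
  1: x = 0.038, y = 0.189
  2: x = 0.096, y = 0.174
  3: x = 0.336, y = 0.393
  4: x = 0.530, y = 0.244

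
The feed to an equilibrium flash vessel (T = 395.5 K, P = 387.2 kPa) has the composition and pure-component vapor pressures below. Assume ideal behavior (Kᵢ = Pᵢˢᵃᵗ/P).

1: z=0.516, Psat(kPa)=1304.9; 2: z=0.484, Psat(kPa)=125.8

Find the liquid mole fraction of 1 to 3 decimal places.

Raoult's law: Kᵢ = Pᵢˢᵃᵗ/P = Pᵢˢᵃᵗ/387.2.
  K_1 = 1304.9/387.2 = 3.37009, K_2 = 125.8/387.2 = 0.32490
Material balance + equilibrium reduce to Σ zᵢ(Kᵢ−1)/(1+ψ(Kᵢ−1)) = 0.
Feasibility: ΣzᵢKᵢ = 1.896, Σzᵢ/Kᵢ = 1.643 — both > 1, two phases present.
Binary case is linear: z₁(K₁−1)(1+ψ(K₂−1)) + z₂(K₂−1)(1+ψ(K₁−1)) = 0
⇒ ψ = [z₁(K₁−1)+z₂(K₂−1)] / [−(K₁−1)(K₂−1)] = 0.8962/1.6001 = 0.560
Compositions from xᵢ = zᵢ/(1+ψ(Kᵢ−1)), yᵢ = Kᵢxᵢ:
  1: x = 0.222, y = 0.747
  2: x = 0.778, y = 0.253

x_1 = 0.222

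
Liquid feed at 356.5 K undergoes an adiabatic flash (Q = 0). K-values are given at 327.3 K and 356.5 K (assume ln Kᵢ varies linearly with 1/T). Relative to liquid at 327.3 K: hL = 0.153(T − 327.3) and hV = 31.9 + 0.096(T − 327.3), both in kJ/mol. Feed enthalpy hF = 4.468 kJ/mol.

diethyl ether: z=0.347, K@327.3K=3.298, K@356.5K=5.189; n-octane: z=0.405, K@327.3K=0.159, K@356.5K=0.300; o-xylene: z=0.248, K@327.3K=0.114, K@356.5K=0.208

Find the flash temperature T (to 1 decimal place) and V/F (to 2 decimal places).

Adiabatic flash: solve Rachford–Rice at each trial T, then check hF = ψ·hV(T) + (1−ψ)·hL(T).
  T = 327.3 K: K = (3.298, 0.159, 0.114), RR gives ψ = 0.120, H_out = 3.834 kJ/mol
  T = 356.5 K: K = (5.189, 0.300, 0.208), RR gives ψ = 0.316, H_out = 14.014 kJ/mol
  T = 341.9 K: K = (4.177, 0.221, 0.156), RR gives ψ = 0.226, H_out = 9.261 kJ/mol
  T = 334.6 K: K = (3.721, 0.188, 0.134), RR gives ψ = 0.177, H_out = 6.684 kJ/mol
  T = 331.0 K: K = (3.508, 0.173, 0.124), RR gives ψ = 0.150, H_out = 5.321 kJ/mol
  T = 329.1 K: K = (3.399, 0.166, 0.119), RR gives ψ = 0.135, H_out = 4.570 kJ/mol
  T = 328.2 K: K = (3.348, 0.162, 0.116), RR gives ψ = 0.128, H_out = 4.205 kJ/mol
Linear interpolation between T = 328.2 (H_out = 4.205) and T = 329.1 (H_out = 4.570) on hF = 4.468 gives T ≈ 328.8 K, at which ψ = 0.13.

T = 328.8 K, V/F = 0.13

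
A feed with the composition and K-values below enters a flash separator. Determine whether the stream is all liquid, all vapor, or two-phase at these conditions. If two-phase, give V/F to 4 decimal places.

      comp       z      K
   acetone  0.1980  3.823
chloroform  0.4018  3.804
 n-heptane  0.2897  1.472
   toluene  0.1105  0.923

ΣzᵢKᵢ = 2.8138; Σzᵢ/Kᵢ = 0.4739.
Since Σzᵢ/Kᵢ < 1 the mixture is above its dew point — single vapor phase.

all vapor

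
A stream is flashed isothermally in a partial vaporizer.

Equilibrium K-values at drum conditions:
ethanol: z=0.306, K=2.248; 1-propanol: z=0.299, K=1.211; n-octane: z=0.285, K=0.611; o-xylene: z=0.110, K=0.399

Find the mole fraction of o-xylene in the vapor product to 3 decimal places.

Material balance + equilibrium reduce to Σ zᵢ(Kᵢ−1)/(1+ψ(Kᵢ−1)) = 0.
Feasibility: ΣzᵢKᵢ = 1.268, Σzᵢ/Kᵢ = 1.125 — both > 1, two phases present.
Newton–Raphson from ψ = 0.5:
  ψ = 0.500: g = 0.0601, g' = -0.339 → ψ = 0.677
  ψ = 0.677: g = 0.0002, g' = -0.343 → ψ = 0.678
Converged at ψ = 0.678.
Compositions from xᵢ = zᵢ/(1+ψ(Kᵢ−1)), yᵢ = Kᵢxᵢ:
  ethanol: x = 0.166, y = 0.373
  1-propanol: x = 0.262, y = 0.317
  n-octane: x = 0.387, y = 0.236
  o-xylene: x = 0.186, y = 0.074

y_o-xylene = 0.074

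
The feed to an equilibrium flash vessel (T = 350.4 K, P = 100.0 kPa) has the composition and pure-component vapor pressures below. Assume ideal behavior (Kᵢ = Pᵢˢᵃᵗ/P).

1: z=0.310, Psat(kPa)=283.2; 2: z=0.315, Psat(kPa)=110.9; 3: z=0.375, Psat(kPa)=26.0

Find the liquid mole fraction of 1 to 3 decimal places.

Raoult's law: Kᵢ = Pᵢˢᵃᵗ/P = Pᵢˢᵃᵗ/100.0.
  K_1 = 283.2/100.0 = 2.83200, K_2 = 110.9/100.0 = 1.10900, K_3 = 26.0/100.0 = 0.26000
Material balance + equilibrium reduce to Σ zᵢ(Kᵢ−1)/(1+V/F(Kᵢ−1)) = 0.
Check two-phase: ΣzᵢKᵢ = 1.325 > 1 and Σzᵢ/Kᵢ = 1.836 > 1, so g(0) = 0.325 > 0 and g(1) = -0.836 < 0.
Iterate (Newton) starting at V/F = 0.5:
  V/F = 0.500: g = -0.1115, g' = -0.804 → V/F = 0.361
  V/F = 0.361: g = -0.0040, g' = -0.763 → V/F = 0.356
Converged at V/F = 0.356.
Compositions from xᵢ = zᵢ/(1+V/F(Kᵢ−1)), yᵢ = Kᵢxᵢ:
  1: x = 0.188, y = 0.531
  2: x = 0.303, y = 0.336
  3: x = 0.509, y = 0.132

x_1 = 0.188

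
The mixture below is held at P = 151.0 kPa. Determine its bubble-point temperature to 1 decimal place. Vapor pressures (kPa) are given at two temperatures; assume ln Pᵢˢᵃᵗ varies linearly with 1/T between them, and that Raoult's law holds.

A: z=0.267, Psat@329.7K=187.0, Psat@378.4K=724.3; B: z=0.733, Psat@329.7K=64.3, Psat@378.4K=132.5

Bubble-point temperature: ΣzᵢPᵢˢᵃᵗ(T) = P. Interpolate ln Pᵢˢᵃᵗ = aᵢ + bᵢ/T.
  T = 329.7 K: ΣzᵢPᵢˢᵃᵗ = 97.06 kPa
  T = 378.4 K: ΣzᵢPᵢˢᵃᵗ = 290.51 kPa
  T = 354.0 K: ΣzᵢPᵢˢᵃᵗ = 172.11 kPa
  T = 341.9 K: ΣzᵢPᵢˢᵃᵗ = 130.27 kPa
  T = 347.9 K: ΣzᵢPᵢˢᵃᵗ = 149.81 kPa
  T = 350.9 K: ΣzᵢPᵢˢᵃᵗ = 160.46 kPa
  T = 349.4 K: ΣzᵢPᵢˢᵃᵗ = 155.06 kPa
Interpolating between 347.9 K and 349.4 K gives T ≈ 348.2 K.

T = 348.2 K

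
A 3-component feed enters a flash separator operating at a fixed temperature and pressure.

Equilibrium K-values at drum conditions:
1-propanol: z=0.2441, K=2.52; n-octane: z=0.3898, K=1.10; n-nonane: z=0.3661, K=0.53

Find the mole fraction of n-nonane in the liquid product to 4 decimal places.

Material balance + equilibrium reduce to Σ zᵢ(Kᵢ−1)/(1+ψ(Kᵢ−1)) = 0.
g(0) = ΣzᵢKᵢ − 1 = 0.2379 and g(1) = 1 − Σzᵢ/Kᵢ = -0.1420, so a root lies in (0, 1).
Iterate (Newton) starting at ψ = 0.5:
  ψ = 0.5000: g = 0.02301, g' = -0.3238 → ψ = 0.5711
  ψ = 0.5711: g = 0.00030, g' = -0.3162 → ψ = 0.5720
Converged at ψ = 0.5720.
Compositions from xᵢ = zᵢ/(1+ψ(Kᵢ−1)), yᵢ = Kᵢxᵢ:
  1-propanol: x = 0.1306, y = 0.3290
  n-octane: x = 0.3687, y = 0.4056
  n-nonane: x = 0.5007, y = 0.2654

x_n-nonane = 0.5007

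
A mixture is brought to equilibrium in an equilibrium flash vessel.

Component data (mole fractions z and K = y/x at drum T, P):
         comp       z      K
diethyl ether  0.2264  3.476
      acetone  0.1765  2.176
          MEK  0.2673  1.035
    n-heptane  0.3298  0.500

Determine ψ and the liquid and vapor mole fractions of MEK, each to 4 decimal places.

Material balance + equilibrium reduce to Σ zᵢ(Kᵢ−1)/(1+ψ(Kᵢ−1)) = 0.
Feasibility: ΣzᵢKᵢ = 1.6126, Σzᵢ/Kᵢ = 1.0641 — both > 1, two phases present.
Iterate (Newton) starting at ψ = 0.5:
  ψ = 0.5000: g = 0.17051, g' = -0.5208 → ψ = 0.8274
  ψ = 0.8274: g = 0.01691, g' = -0.4522 → ψ = 0.8648
  ψ = 0.8648: g = -0.00008, g' = -0.4569 → ψ = 0.8646
Converged at ψ = 0.8646.
Compositions from xᵢ = zᵢ/(1+ψ(Kᵢ−1)), yᵢ = Kᵢxᵢ:
  diethyl ether: x = 0.0721, y = 0.2506
  acetone: x = 0.0875, y = 0.1904
  MEK: x = 0.2594, y = 0.2685
  n-heptane: x = 0.5810, y = 0.2905

ψ = 0.8646, x_MEK = 0.2594, y_MEK = 0.2685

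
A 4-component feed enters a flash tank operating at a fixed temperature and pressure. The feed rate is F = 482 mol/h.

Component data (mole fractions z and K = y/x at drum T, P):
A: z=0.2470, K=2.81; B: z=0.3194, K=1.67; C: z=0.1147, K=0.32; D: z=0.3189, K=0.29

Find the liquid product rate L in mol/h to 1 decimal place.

Let ψ = V/F and solve Σ zᵢ(Kᵢ−1)/(1+ψ(Kᵢ−1)) = 0.
g(0) = ΣzᵢKᵢ − 1 = 0.3567 and g(1) = 1 − Σzᵢ/Kᵢ = -0.7373, so a root lies in (0, 1).
Newton iteration, ψ⁰ = 0.5:
  ψ = 0.5000: g = -0.07423, g' = -0.8116 → ψ = 0.4085
  ψ = 0.4085: g = -0.00190, g' = -0.7765 → ψ = 0.4061
Converged at ψ = 0.4061.
Then V = ψ·F = 0.4061·482 = 195.7 mol/h and L = F − V = 286.3 mol/h.

L = 286.3 mol/h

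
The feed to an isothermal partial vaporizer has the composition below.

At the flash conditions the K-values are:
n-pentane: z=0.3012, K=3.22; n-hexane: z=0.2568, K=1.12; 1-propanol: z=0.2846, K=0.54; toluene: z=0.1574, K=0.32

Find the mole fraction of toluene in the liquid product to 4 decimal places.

x_toluene = 0.2442

Newton–Raphson from V/F = 0.57:
  V/F = 0.5700: g = -0.02821, g' = -0.5972 → V/F = 0.5228
  V/F = 0.5228: g = 0.00006, g' = -0.6009 → V/F = 0.5229
Converged at V/F = 0.5229.
Compositions from xᵢ = zᵢ/(1+V/F(Kᵢ−1)), yᵢ = Kᵢxᵢ:
  n-pentane: x = 0.1394, y = 0.4489
  n-hexane: x = 0.2416, y = 0.2706
  1-propanol: x = 0.3747, y = 0.2024
  toluene: x = 0.2442, y = 0.0782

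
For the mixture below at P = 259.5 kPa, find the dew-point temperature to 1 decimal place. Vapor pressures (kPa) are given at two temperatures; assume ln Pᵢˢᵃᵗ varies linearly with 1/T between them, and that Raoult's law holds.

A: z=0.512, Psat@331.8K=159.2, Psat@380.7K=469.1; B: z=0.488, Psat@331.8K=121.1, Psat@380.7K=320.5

Dew-point temperature: Σzᵢ·P/Pᵢˢᵃᵗ(T) = 1. Interpolate ln Pᵢˢᵃᵗ = aᵢ + bᵢ/T.
  T = 331.8 K: ΣzᵢP/Pᵢˢᵃᵗ = 1.8803
  T = 380.7 K: ΣzᵢP/Pᵢˢᵃᵗ = 0.6784
  T = 356.2 K: ΣzᵢP/Pᵢˢᵃᵗ = 1.0913
  T = 368.4 K: ΣzᵢP/Pᵢˢᵃᵗ = 0.8544
  T = 362.3 K: ΣzᵢP/Pᵢˢᵃᵗ = 0.9636
  T = 359.2 K: ΣzᵢP/Pᵢˢᵃᵗ = 1.0260
  T = 360.8 K: ΣzᵢP/Pᵢˢᵃᵗ = 0.9931
Interpolating between 359.2 K and 360.8 K gives T ≈ 360.5 K.

T = 360.5 K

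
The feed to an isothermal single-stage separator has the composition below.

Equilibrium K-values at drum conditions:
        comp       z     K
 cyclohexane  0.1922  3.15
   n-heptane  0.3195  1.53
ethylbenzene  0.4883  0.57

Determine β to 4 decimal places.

β = 0.6682

Rachford–Rice: g(β) = Σ zᵢ(Kᵢ−1)/(1+β(Kᵢ−1)) = 0.
Check two-phase: ΣzᵢKᵢ = 1.3726 > 1 and Σzᵢ/Kᵢ = 1.1265 > 1, so g(0) = 0.3726 > 0 and g(1) = -0.1265 < 0.
Iterate (Newton) starting at β = 0.32:
  β = 0.3200: g = 0.14611, g' = -0.4988 → β = 0.6129
  β = 0.6129: g = 0.02099, g' = -0.3830 → β = 0.6677
  β = 0.6677: g = 0.00020, g' = -0.3764 → β = 0.6682
Converged at β = 0.6682.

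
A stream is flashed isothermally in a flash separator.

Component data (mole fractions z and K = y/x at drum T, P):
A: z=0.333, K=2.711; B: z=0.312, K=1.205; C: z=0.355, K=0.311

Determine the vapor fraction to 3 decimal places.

Let ψ = V/F and solve Σ zᵢ(Kᵢ−1)/(1+ψ(Kᵢ−1)) = 0.
Feasibility: ΣzᵢKᵢ = 1.389, Σzᵢ/Kᵢ = 1.523 — both > 1, two phases present.
Newton iteration, ψ⁰ = 0.6:
  ψ = 0.600: g = -0.0789, g' = -0.738 → ψ = 0.493
  ψ = 0.493: g = -0.0033, g' = -0.684 → ψ = 0.488
Converged at ψ = 0.488.

ψ = 0.488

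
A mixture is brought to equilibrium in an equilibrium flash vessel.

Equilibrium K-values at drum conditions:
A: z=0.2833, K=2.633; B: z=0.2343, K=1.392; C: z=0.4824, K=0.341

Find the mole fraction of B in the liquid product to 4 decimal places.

x_B = 0.2100

Rachford–Rice: g(ψ) = Σ zᵢ(Kᵢ−1)/(1+ψ(Kᵢ−1)) = 0.
Feasibility: ΣzᵢKᵢ = 1.2366, Σzᵢ/Kᵢ = 1.6906 — both > 1, two phases present.
Newton–Raphson from ψ = 0.32:
  ψ = 0.3200: g = -0.01740, g' = -0.6907 → ψ = 0.2948
  ψ = 0.2948: g = 0.00006, g' = -0.6959 → ψ = 0.2949
Converged at ψ = 0.2949.
Compositions from xᵢ = zᵢ/(1+ψ(Kᵢ−1)), yᵢ = Kᵢxᵢ:
  A: x = 0.1912, y = 0.5035
  B: x = 0.2100, y = 0.2923
  C: x = 0.5988, y = 0.2042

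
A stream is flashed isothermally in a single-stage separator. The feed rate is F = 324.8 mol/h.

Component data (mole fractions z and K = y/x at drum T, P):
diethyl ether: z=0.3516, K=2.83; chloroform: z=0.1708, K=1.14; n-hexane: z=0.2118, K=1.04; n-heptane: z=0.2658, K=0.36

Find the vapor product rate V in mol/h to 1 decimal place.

V = 229.5 mol/h

Rachford–Rice: g(V/F) = Σ zᵢ(Kᵢ−1)/(1+V/F(Kᵢ−1)) = 0.
Check two-phase: ΣzᵢKᵢ = 1.5057 > 1 and Σzᵢ/Kᵢ = 1.2161 > 1, so g(0) = 0.5057 > 0 and g(1) = -0.2161 < 0.
Newton–Raphson from V/F = 0.59:
  V/F = 0.5900: g = 0.06643, g' = -0.5565 → V/F = 0.7094
  V/F = 0.7094: g = -0.00160, g' = -0.5912 → V/F = 0.7067
Converged at V/F = 0.7067.
Then V = V/F·F = 0.7067·324.8 = 229.5 mol/h and L = F − V = 95.3 mol/h.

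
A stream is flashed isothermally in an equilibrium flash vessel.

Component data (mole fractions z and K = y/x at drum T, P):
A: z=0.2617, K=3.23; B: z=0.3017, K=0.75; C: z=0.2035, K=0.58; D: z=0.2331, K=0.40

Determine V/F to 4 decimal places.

Rachford–Rice: g(V/F) = Σ zᵢ(Kᵢ−1)/(1+V/F(Kᵢ−1)) = 0.
Feasibility: ΣzᵢKᵢ = 1.2828, Σzᵢ/Kᵢ = 1.4169 — both > 1, two phases present.
Newton–Raphson from V/F = 0.5:
  V/F = 0.5000: g = -0.11826, g' = -0.5443 → V/F = 0.2827
  V/F = 0.2827: g = 0.01133, g' = -0.6793 → V/F = 0.2994
  V/F = 0.2994: g = 0.00015, g' = -0.6616 → V/F = 0.2997
Converged at V/F = 0.2997.

V/F = 0.2997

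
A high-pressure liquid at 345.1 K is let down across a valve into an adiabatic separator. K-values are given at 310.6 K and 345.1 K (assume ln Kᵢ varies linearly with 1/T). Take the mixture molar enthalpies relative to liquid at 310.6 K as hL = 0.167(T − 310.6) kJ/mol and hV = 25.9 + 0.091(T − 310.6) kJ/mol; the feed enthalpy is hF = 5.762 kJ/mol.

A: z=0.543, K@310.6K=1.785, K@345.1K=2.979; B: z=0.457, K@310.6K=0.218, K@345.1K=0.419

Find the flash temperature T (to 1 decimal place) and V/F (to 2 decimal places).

T = 314.3 K, V/F = 0.20

Adiabatic flash: solve Rachford–Rice at each trial T, then check hF = ψ·hV(T) + (1−ψ)·hL(T).
  T = 310.6 K: K = (1.785, 0.218), RR gives ψ = 0.112, H_out = 2.906 kJ/mol
  T = 345.1 K: K = (2.979, 0.419), RR gives ψ = 0.704, H_out = 22.142 kJ/mol
  T = 327.9 K: K = (2.339, 0.308), RR gives ψ = 0.443, H_out = 13.783 kJ/mol
  T = 319.2 K: K = (2.049, 0.260), RR gives ψ = 0.298, H_out = 8.964 kJ/mol
  T = 314.9 K: K = (1.914, 0.238), RR gives ψ = 0.213, H_out = 6.168 kJ/mol
  T = 312.8 K: K = (1.850, 0.228), RR gives ψ = 0.166, H_out = 4.646 kJ/mol
Linear interpolation between T = 312.8 (H_out = 4.646) and T = 314.9 (H_out = 6.168) on hF = 5.762 gives T ≈ 314.3 K, at which ψ = 0.20.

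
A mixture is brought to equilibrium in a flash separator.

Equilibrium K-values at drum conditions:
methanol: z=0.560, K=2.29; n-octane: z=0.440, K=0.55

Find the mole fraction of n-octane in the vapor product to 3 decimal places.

Rachford–Rice: g(β) = Σ zᵢ(Kᵢ−1)/(1+β(Kᵢ−1)) = 0.
g(0) = ΣzᵢKᵢ − 1 = 0.524 and g(1) = 1 − Σzᵢ/Kᵢ = -0.045, so a root lies in (0, 1).
Binary case is linear: z₁(K₁−1)(1+β(K₂−1)) + z₂(K₂−1)(1+β(K₁−1)) = 0
⇒ β = [z₁(K₁−1)+z₂(K₂−1)] / [−(K₁−1)(K₂−1)] = 0.5244/0.5805 = 0.903
Compositions from xᵢ = zᵢ/(1+β(Kᵢ−1)), yᵢ = Kᵢxᵢ:
  methanol: x = 0.259, y = 0.592
  n-octane: x = 0.741, y = 0.408

y_n-octane = 0.408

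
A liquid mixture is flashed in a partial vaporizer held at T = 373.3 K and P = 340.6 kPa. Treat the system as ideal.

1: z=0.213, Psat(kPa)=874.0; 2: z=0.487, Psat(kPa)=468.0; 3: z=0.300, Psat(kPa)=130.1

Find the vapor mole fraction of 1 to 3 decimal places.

Raoult's law: Kᵢ = Pᵢˢᵃᵗ/P = Pᵢˢᵃᵗ/340.6.
  K_1 = 874.0/340.6 = 2.56606, K_2 = 468.0/340.6 = 1.37405, K_3 = 130.1/340.6 = 0.38197
Rachford–Rice: g(ψ) = Σ zᵢ(Kᵢ−1)/(1+ψ(Kᵢ−1)) = 0.
Check two-phase: ΣzᵢKᵢ = 1.330 > 1 and Σzᵢ/Kᵢ = 1.223 > 1, so g(0) = 0.330 > 0 and g(1) = -0.223 < 0.
Iterate (Newton) starting at ψ = 0.67:
  ψ = 0.670: g = -0.0080, g' = -0.502 → ψ = 0.654
Converged at ψ = 0.654.
Compositions from xᵢ = zᵢ/(1+ψ(Kᵢ−1)), yᵢ = Kᵢxᵢ:
  1: x = 0.105, y = 0.270
  2: x = 0.391, y = 0.538
  3: x = 0.503, y = 0.192

y_1 = 0.270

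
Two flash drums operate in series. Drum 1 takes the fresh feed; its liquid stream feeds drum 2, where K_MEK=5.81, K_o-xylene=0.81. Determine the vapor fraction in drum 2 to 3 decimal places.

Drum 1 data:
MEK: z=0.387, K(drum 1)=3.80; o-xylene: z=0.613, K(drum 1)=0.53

V/F (drum 2) = 0.578

Drum 1:
Binary case is linear: z₁(K₁−1)(1+ψ₁(K₂−1)) + z₂(K₂−1)(1+ψ₁(K₁−1)) = 0
⇒ ψ₁ = [z₁(K₁−1)+z₂(K₂−1)] / [−(K₁−1)(K₂−1)] = 0.7955/1.3160 = 0.604
Drum-1 compositions:
  MEK: x = 0.144, y = 0.546
  o-xylene: x = 0.856, y = 0.454
Drum-2 feed = drum-1 liquid: z₂ = (0.1437, 0.8563).
Drum 2:
Material balance + equilibrium reduce to Σ zᵢ(Kᵢ−1)/(1+ψ₂(Kᵢ−1)) = 0.
Feasibility: ΣzᵢKᵢ = 1.529, Σzᵢ/Kᵢ = 1.082 — both > 1, two phases present.
Binary case is linear: z₁(K₁−1)(1+ψ₂(K₂−1)) + z₂(K₂−1)(1+ψ₂(K₁−1)) = 0
⇒ ψ₂ = [z₁(K₁−1)+z₂(K₂−1)] / [−(K₁−1)(K₂−1)] = 0.5287/0.9139 = 0.578
  MEK: x = 0.038, y = 0.221
  o-xylene: x = 0.962, y = 0.779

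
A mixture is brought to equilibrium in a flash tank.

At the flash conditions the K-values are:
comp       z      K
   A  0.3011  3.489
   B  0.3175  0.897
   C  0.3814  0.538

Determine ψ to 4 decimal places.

Newton–Raphson from ψ = 0.45:
  ψ = 0.4500: g = 0.09675, g' = -0.5485 → ψ = 0.6264
  ψ = 0.6264: g = 0.00992, g' = -0.4499 → ψ = 0.6485
  ψ = 0.6485: g = 0.00008, g' = -0.4428 → ψ = 0.6486
Converged at ψ = 0.6486.

ψ = 0.6486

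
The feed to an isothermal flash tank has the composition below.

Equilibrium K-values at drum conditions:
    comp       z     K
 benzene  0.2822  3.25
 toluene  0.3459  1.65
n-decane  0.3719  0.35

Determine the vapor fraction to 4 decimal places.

ψ = 0.6465

Iterate (Newton) starting at ψ = 0.5:
  ψ = 0.5000: g = 0.11036, g' = -0.7445 → ψ = 0.6482
  ψ = 0.6482: g = -0.00131, g' = -0.7780 → ψ = 0.6466
Converged at ψ = 0.6465.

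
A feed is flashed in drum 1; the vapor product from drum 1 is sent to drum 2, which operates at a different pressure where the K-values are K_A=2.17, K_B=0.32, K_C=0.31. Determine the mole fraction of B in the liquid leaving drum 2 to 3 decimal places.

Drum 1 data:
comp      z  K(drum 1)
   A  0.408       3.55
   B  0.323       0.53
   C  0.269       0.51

Drum 1:
Material balance + equilibrium reduce to Σ zᵢ(Kᵢ−1)/(1+ψ₁(Kᵢ−1)) = 0.
Check two-phase: ΣzᵢKᵢ = 1.757 > 1 and Σzᵢ/Kᵢ = 1.252 > 1, so g(0) = 0.757 > 0 and g(1) = -0.252 < 0.
Newton–Raphson from ψ₁ = 0.5:
  ψ₁ = 0.500: g = 0.0843, g' = -0.748 → ψ₁ = 0.613
  ψ₁ = 0.613: g = 0.0045, g' = -0.677 → ψ₁ = 0.619
Converged at ψ₁ = 0.619.
Drum-1 compositions:
  A: x = 0.158, y = 0.562
  B: x = 0.456, y = 0.241
  C: x = 0.386, y = 0.197
Drum-2 feed = drum-1 vapor: z₂ = (0.5616, 0.2415, 0.1970).
Drum 2:
Let ψ₂ = V/F and solve Σ zᵢ(Kᵢ−1)/(1+ψ₂(Kᵢ−1)) = 0.
g(0) = ΣzᵢKᵢ − 1 = 0.357 and g(1) = 1 − Σzᵢ/Kᵢ = -0.649, so a root lies in (0, 1).
Iterate (Newton) starting at ψ₂ = 0.68:
  ψ₂ = 0.680: g = -0.1956, g' = -0.958 → ψ₂ = 0.476
  ψ₂ = 0.476: g = -0.0230, g' = -0.769 → ψ₂ = 0.446
Converged at ψ₂ = 0.446.
  A: x = 0.369, y = 0.801
  B: x = 0.346, y = 0.111
  C: x = 0.284, y = 0.088

x_B (drum 2) = 0.346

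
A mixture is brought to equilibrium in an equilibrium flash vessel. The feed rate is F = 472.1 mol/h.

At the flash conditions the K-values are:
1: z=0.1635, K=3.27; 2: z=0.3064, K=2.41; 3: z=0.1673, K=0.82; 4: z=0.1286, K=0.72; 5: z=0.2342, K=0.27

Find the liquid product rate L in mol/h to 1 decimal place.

Rachford–Rice: g(ψ) = Σ zᵢ(Kᵢ−1)/(1+ψ(Kᵢ−1)) = 0.
g(0) = ΣzᵢKᵢ − 1 = 0.5661 and g(1) = 1 − Σzᵢ/Kᵢ = -0.4272, so a root lies in (0, 1).
Newton–Raphson from ψ = 0.5:
  ψ = 0.5000: g = 0.08303, g' = -0.7241 → ψ = 0.6147
  ψ = 0.6147: g = -0.00108, g' = -0.7539 → ψ = 0.6132
Converged at ψ = 0.6132.
Then V = ψ·F = 0.6132·472.1 = 289.5 mol/h and L = F − V = 182.6 mol/h.

L = 182.6 mol/h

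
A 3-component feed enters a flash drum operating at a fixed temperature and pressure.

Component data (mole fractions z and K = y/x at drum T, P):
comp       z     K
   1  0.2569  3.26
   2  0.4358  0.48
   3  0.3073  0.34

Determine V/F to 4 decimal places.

Rachford–Rice: g(V/F) = Σ zᵢ(Kᵢ−1)/(1+V/F(Kᵢ−1)) = 0.
Check two-phase: ΣzᵢKᵢ = 1.1512 > 1 and Σzᵢ/Kᵢ = 1.8905 > 1, so g(0) = 0.1512 > 0 and g(1) = -0.8905 < 0.
Newton–Raphson from V/F = 0.5:
  V/F = 0.5000: g = -0.33637, g' = -0.8026 → V/F = 0.0809
  V/F = 0.0809: g = 0.04002, g' = -1.2157 → V/F = 0.1138
  V/F = 0.1138: g = 0.00163, g' = -1.1197 → V/F = 0.1153
Converged at V/F = 0.1153.

V/F = 0.1153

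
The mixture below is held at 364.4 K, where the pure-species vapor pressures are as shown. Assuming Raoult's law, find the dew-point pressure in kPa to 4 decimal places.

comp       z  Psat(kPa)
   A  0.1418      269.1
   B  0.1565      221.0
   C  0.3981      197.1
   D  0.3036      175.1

At the dew point ψ → 1, so Σzᵢ/Kᵢ = 1 with Kᵢ = Pᵢˢᵃᵗ/P ⇒ 1/P = Σzᵢ/Pᵢˢᵃᵗ.
1/P = 0.1418/269.1 + 0.1565/221.0 + 0.3981/197.1 + 0.3036/175.1 = 0.0049887 ⇒ P = 200.4514 kPa

Pdew = 200.4514 kPa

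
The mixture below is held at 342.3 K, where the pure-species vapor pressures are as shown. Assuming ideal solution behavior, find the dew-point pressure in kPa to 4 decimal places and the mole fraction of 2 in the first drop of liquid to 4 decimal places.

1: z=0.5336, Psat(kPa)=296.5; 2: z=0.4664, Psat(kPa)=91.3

At the dew point ψ → 1, so Σzᵢ/Kᵢ = 1 with Kᵢ = Pᵢˢᵃᵗ/P ⇒ 1/P = Σzᵢ/Pᵢˢᵃᵗ.
1/P = 0.5336/296.5 + 0.4664/91.3 = 0.0069081 ⇒ P = 144.7577 kPa
xᵢ = zᵢP/Pᵢˢᵃᵗ ⇒ x_2 = 0.4664·144.7577/91.3 = 0.7395

Pdew = 144.7577 kPa, x_2 = 0.7395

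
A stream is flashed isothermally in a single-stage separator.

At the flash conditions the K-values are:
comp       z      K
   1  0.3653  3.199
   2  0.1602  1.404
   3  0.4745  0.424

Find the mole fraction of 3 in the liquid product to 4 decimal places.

x_3 = 0.7083

Material balance + equilibrium reduce to Σ zᵢ(Kᵢ−1)/(1+β(Kᵢ−1)) = 0.
Feasibility: ΣzᵢKᵢ = 1.5947, Σzᵢ/Kᵢ = 1.3474 — both > 1, two phases present.
Iterate (Newton) starting at β = 0.5:
  β = 0.5000: g = 0.05259, g' = -0.7294 → β = 0.5721
  β = 0.5721: g = 0.00067, g' = -0.7139 → β = 0.5730
Converged at β = 0.5730.
Compositions from xᵢ = zᵢ/(1+β(Kᵢ−1)), yᵢ = Kᵢxᵢ:
  1: x = 0.1616, y = 0.5170
  2: x = 0.1301, y = 0.1826
  3: x = 0.7083, y = 0.3003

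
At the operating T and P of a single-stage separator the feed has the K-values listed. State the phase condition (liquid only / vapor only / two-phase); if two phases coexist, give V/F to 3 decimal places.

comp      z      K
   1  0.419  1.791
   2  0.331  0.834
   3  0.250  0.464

ΣzᵢKᵢ = 1.142; Σzᵢ/Kᵢ = 1.170.
Both exceed 1, so a two-phase solution exists.
Material balance + equilibrium reduce to Σ zᵢ(Kᵢ−1)/(1+ψ(Kᵢ−1)) = 0.
Newton–Raphson from ψ = 0.31:
  ψ = 0.310: g = 0.0475, g' = -0.283 → ψ = 0.478
  ψ = 0.478: g = 0.0006, g' = -0.279 → ψ = 0.480
Converged at ψ = 0.480.

two-phase, V/F = 0.480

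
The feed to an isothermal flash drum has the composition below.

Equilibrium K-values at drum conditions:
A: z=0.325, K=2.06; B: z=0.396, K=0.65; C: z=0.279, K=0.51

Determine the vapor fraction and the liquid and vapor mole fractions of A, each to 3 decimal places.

Newton iteration, ψ⁰ = 0.5:
  ψ = 0.500: g = -0.1239, g' = -0.345 → ψ = 0.141
  ψ = 0.141: g = 0.0072, g' = -0.408 → ψ = 0.158
Converged at ψ = 0.158.
Compositions from xᵢ = zᵢ/(1+ψ(Kᵢ−1)), yᵢ = Kᵢxᵢ:
  A: x = 0.278, y = 0.573
  B: x = 0.419, y = 0.273
  C: x = 0.302, y = 0.154

ψ = 0.158, x_A = 0.278, y_A = 0.573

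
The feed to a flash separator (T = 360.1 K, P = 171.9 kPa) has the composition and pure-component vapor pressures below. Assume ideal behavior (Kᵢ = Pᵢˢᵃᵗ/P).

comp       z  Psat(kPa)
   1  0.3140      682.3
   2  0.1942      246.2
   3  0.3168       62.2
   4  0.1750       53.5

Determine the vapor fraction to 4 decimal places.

ψ = 0.4615

Raoult's law: Kᵢ = Pᵢˢᵃᵗ/P = Pᵢˢᵃᵗ/171.9.
  K_1 = 682.3/171.9 = 3.969168, K_2 = 246.2/171.9 = 1.432228, K_3 = 62.2/171.9 = 0.361838, K_4 = 53.5/171.9 = 0.311227
Let ψ = V/F and solve Σ zᵢ(Kᵢ−1)/(1+ψ(Kᵢ−1)) = 0.
Check two-phase: ΣzᵢKᵢ = 1.6936 > 1 and Σzᵢ/Kᵢ = 1.6525 > 1, so g(0) = 0.6936 > 0 and g(1) = -0.6525 < 0.
Newton–Raphson from ψ = 0.5:
  ψ = 0.5000: g = -0.03649, g' = -0.9444 → ψ = 0.4614
  ψ = 0.4614: g = 0.00019, g' = -0.9556 → ψ = 0.4615
Converged at ψ = 0.4615.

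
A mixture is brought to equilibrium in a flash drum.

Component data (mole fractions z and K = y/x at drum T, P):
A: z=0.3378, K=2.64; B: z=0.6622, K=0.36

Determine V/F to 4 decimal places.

Material balance + equilibrium reduce to Σ zᵢ(Kᵢ−1)/(1+V/F(Kᵢ−1)) = 0.
Feasibility: ΣzᵢKᵢ = 1.1302, Σzᵢ/Kᵢ = 1.9674 — both > 1, two phases present.
Binary case is linear: z₁(K₁−1)(1+V/F(K₂−1)) + z₂(K₂−1)(1+V/F(K₁−1)) = 0
⇒ V/F = [z₁(K₁−1)+z₂(K₂−1)] / [−(K₁−1)(K₂−1)] = 0.13018/1.04960 = 0.1240

V/F = 0.1240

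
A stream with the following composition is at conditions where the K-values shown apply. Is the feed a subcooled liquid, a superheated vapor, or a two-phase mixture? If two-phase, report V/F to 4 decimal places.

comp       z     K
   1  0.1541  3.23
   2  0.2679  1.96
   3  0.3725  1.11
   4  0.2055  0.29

ΣzᵢKᵢ = 1.4959; Σzᵢ/Kᵢ = 1.2286.
Both exceed 1, so a two-phase solution exists.
Rachford–Rice: g(ψ) = Σ zᵢ(Kᵢ−1)/(1+ψ(Kᵢ−1)) = 0.
Newton iteration, ψ⁰ = 0.48:
  ψ = 0.4800: g = 0.15962, g' = -0.5369 → ψ = 0.7773
  ψ = 0.7773: g = -0.01483, g' = -0.7032 → ψ = 0.7562
  ψ = 0.7562: g = -0.00029, g' = -0.6759 → ψ = 0.7558
Converged at ψ = 0.7558.

two-phase, V/F = 0.7558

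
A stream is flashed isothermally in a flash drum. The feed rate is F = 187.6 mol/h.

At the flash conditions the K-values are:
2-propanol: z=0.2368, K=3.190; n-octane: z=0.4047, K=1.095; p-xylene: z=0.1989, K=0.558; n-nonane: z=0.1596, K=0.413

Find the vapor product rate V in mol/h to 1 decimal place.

V = 110.9 mol/h

Let ψ = V/F and solve Σ zᵢ(Kᵢ−1)/(1+ψ(Kᵢ−1)) = 0.
Check two-phase: ΣzᵢKᵢ = 1.3754 > 1 and Σzᵢ/Kᵢ = 1.1867 > 1, so g(0) = 0.3754 > 0 and g(1) = -0.1867 < 0.
Newton–Raphson from ψ = 0.33:
  ψ = 0.3300: g = 0.11919, g' = -0.5240 → ψ = 0.5575
  ψ = 0.5575: g = 0.01411, g' = -0.4235 → ψ = 0.5908
  ψ = 0.5908: g = 0.00008, g' = -0.4192 → ψ = 0.5910
Converged at ψ = 0.5910.
Then V = ψ·F = 0.5910·187.6 = 110.9 mol/h and L = F − V = 76.7 mol/h.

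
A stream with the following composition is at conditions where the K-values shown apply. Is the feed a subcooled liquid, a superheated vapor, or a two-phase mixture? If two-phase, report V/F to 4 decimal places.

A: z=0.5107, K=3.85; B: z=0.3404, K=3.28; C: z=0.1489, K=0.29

ΣzᵢKᵢ = 3.1259; Σzᵢ/Kᵢ = 0.7499.
Since Σzᵢ/Kᵢ < 1 the mixture is above its dew point — single vapor phase.

superheated vapor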